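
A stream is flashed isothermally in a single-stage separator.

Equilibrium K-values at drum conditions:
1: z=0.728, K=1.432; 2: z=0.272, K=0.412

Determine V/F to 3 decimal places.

Material balance + equilibrium reduce to Σ zᵢ(Kᵢ−1)/(1+V/F(Kᵢ−1)) = 0.
Check two-phase: ΣzᵢKᵢ = 1.155 > 1 and Σzᵢ/Kᵢ = 1.169 > 1, so g(0) = 0.155 > 0 and g(1) = -0.169 < 0.
Newton iteration, V/F⁰ = 0.62:
  V/F = 0.620: g = -0.0036, g' = -0.317 → V/F = 0.609
  V/F = 0.609: g = -0.0000, g' = -0.313 → V/F = 0.608
Converged at V/F = 0.608.

V/F = 0.608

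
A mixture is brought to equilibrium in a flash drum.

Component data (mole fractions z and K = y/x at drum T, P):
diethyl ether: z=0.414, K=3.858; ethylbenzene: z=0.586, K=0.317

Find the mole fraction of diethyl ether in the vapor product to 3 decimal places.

y_diethyl ether = 0.744

Let ψ = V/F and solve Σ zᵢ(Kᵢ−1)/(1+ψ(Kᵢ−1)) = 0.
Feasibility: ΣzᵢKᵢ = 1.783, Σzᵢ/Kᵢ = 1.956 — both > 1, two phases present.
Newton–Raphson from ψ = 0.5:
  ψ = 0.500: g = -0.1207, g' = -1.204 → ψ = 0.400
  ψ = 0.400: g = 0.0017, g' = -1.254 → ψ = 0.401
Converged at ψ = 0.401.
Compositions from xᵢ = zᵢ/(1+ψ(Kᵢ−1)), yᵢ = Kᵢxᵢ:
  diethyl ether: x = 0.193, y = 0.744
  ethylbenzene: x = 0.807, y = 0.256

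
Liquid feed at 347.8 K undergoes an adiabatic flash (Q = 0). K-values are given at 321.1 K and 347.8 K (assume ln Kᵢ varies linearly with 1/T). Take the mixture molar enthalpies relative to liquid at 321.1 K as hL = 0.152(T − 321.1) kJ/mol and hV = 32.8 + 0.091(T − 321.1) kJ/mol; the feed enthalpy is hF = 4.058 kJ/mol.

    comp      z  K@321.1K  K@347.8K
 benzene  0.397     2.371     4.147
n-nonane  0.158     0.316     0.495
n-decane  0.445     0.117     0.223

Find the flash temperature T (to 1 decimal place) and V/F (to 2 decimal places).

T = 325.0 K, V/F = 0.11

Adiabatic flash: solve Rachford–Rice at each trial T, then check hF = ψ·hV(T) + (1−ψ)·hL(T).
  T = 321.1 K: K = (2.371, 0.316, 0.117), RR gives ψ = 0.038, H_out = 1.241 kJ/mol
  T = 347.8 K: K = (4.147, 0.495, 0.223), RR gives ψ = 0.366, H_out = 15.458 kJ/mol
  T = 334.5 K: K = (3.174, 0.399, 0.164), RR gives ψ = 0.233, H_out = 9.499 kJ/mol
  T = 327.8 K: K = (2.752, 0.356, 0.139), RR gives ψ = 0.148, H_out = 5.828 kJ/mol
  T = 324.5 K: K = (2.559, 0.336, 0.128), RR gives ψ = 0.098, H_out = 3.718 kJ/mol
  T = 326.1 K: K = (2.651, 0.346, 0.133), RR gives ψ = 0.123, H_out = 4.772 kJ/mol
Linear interpolation between T = 324.5 (H_out = 3.718) and T = 326.1 (H_out = 4.772) on hF = 4.058 gives T ≈ 325.0 K, at which ψ = 0.11.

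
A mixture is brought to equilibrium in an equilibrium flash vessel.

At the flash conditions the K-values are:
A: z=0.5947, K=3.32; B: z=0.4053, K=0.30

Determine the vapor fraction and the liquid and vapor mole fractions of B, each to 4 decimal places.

Rachford–Rice: g(ψ) = Σ zᵢ(Kᵢ−1)/(1+ψ(Kᵢ−1)) = 0.
Check two-phase: ΣzᵢKᵢ = 2.0960 > 1 and Σzᵢ/Kᵢ = 1.5301 > 1, so g(0) = 1.0960 > 0 and g(1) = -0.5301 < 0.
Binary case is linear: z₁(K₁−1)(1+ψ(K₂−1)) + z₂(K₂−1)(1+ψ(K₁−1)) = 0
⇒ ψ = [z₁(K₁−1)+z₂(K₂−1)] / [−(K₁−1)(K₂−1)] = 1.09599/1.62400 = 0.6749
Compositions from xᵢ = zᵢ/(1+ψ(Kᵢ−1)), yᵢ = Kᵢxᵢ:
  A: x = 0.2318, y = 0.7695
  B: x = 0.7682, y = 0.2305

ψ = 0.6749, x_B = 0.7682, y_B = 0.2305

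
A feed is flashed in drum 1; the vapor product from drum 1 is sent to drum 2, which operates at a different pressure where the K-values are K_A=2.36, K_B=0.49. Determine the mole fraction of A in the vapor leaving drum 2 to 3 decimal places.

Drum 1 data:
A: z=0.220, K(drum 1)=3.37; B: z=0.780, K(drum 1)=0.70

Drum 1:
Material balance + equilibrium reduce to Σ zᵢ(Kᵢ−1)/(1+ψ₁(Kᵢ−1)) = 0.
Feasibility: ΣzᵢKᵢ = 1.287, Σzᵢ/Kᵢ = 1.180 — both > 1, two phases present.
Newton iteration, ψ₁⁰ = 0.49:
  ψ₁ = 0.490: g = -0.0331, g' = -0.361 → ψ₁ = 0.398
  ψ₁ = 0.398: g = 0.0024, g' = -0.417 → ψ₁ = 0.404
Converged at ψ₁ = 0.404.
Drum-1 compositions:
  A: x = 0.112, y = 0.379
  B: x = 0.888, y = 0.621
Drum-2 feed = drum-1 vapor: z₂ = (0.3787, 0.6213).
Drum 2:
Material balance + equilibrium reduce to Σ zᵢ(Kᵢ−1)/(1+ψ₂(Kᵢ−1)) = 0.
Feasibility: ΣzᵢKᵢ = 1.198, Σzᵢ/Kᵢ = 1.429 — both > 1, two phases present.
Binary case is linear: z₁(K₁−1)(1+ψ₂(K₂−1)) + z₂(K₂−1)(1+ψ₂(K₁−1)) = 0
⇒ ψ₂ = [z₁(K₁−1)+z₂(K₂−1)] / [−(K₁−1)(K₂−1)] = 0.1981/0.6936 = 0.286
  A: x = 0.273, y = 0.644
  B: x = 0.727, y = 0.356

y_A (drum 2) = 0.644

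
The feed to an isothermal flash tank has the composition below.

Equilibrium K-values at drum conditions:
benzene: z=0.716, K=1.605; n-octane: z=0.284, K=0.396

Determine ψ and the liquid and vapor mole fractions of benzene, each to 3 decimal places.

Rachford–Rice: g(ψ) = Σ zᵢ(Kᵢ−1)/(1+ψ(Kᵢ−1)) = 0.
Check two-phase: ΣzᵢKᵢ = 1.262 > 1 and Σzᵢ/Kᵢ = 1.163 > 1, so g(0) = 0.262 > 0 and g(1) = -0.163 < 0.
Binary case is linear: z₁(K₁−1)(1+ψ(K₂−1)) + z₂(K₂−1)(1+ψ(K₁−1)) = 0
⇒ ψ = [z₁(K₁−1)+z₂(K₂−1)] / [−(K₁−1)(K₂−1)] = 0.2616/0.3654 = 0.716
Compositions from xᵢ = zᵢ/(1+ψ(Kᵢ−1)), yᵢ = Kᵢxᵢ:
  benzene: x = 0.500, y = 0.802
  n-octane: x = 0.500, y = 0.198

ψ = 0.716, x_benzene = 0.500, y_benzene = 0.802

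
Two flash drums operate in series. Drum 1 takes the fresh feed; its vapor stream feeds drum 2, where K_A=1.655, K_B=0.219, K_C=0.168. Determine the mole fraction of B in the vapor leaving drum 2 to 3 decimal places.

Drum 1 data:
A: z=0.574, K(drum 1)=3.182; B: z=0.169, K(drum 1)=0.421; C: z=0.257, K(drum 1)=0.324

y_B (drum 2) = 0.041

Drum 1:
Let ψ₁ = V/F and solve Σ zᵢ(Kᵢ−1)/(1+ψ₁(Kᵢ−1)) = 0.
g(0) = ΣzᵢKᵢ − 1 = 0.981 and g(1) = 1 − Σzᵢ/Kᵢ = -0.375, so a root lies in (0, 1).
Newton iteration, ψ₁⁰ = 0.65:
  ψ₁ = 0.650: g = 0.0511, g' = -0.987 → ψ₁ = 0.702
  ψ₁ = 0.702: g = -0.0006, g' = -1.012 → ψ₁ = 0.701
Converged at ψ₁ = 0.701.
Drum-1 compositions:
  A: x = 0.227, y = 0.722
  B: x = 0.285, y = 0.120
  C: x = 0.489, y = 0.158
Drum-2 feed = drum-1 vapor: z₂ = (0.7219, 0.1198, 0.1583).
Drum 2:
Let ψ₂ = V/F and solve Σ zᵢ(Kᵢ−1)/(1+ψ₂(Kᵢ−1)) = 0.
Check two-phase: ΣzᵢKᵢ = 1.248 > 1 and Σzᵢ/Kᵢ = 1.925 > 1, so g(0) = 0.248 > 0 and g(1) = -0.925 < 0.
Newton iteration, ψ₂⁰ = 0.5:
  ψ₂ = 0.500: g = -0.0228, g' = -0.694 → ψ₂ = 0.467
  ψ₂ = 0.467: g = -0.0006, g' = -0.656 → ψ₂ = 0.466
Converged at ψ₂ = 0.466.
  A: x = 0.553, y = 0.915
  B: x = 0.188, y = 0.041
  C: x = 0.259, y = 0.043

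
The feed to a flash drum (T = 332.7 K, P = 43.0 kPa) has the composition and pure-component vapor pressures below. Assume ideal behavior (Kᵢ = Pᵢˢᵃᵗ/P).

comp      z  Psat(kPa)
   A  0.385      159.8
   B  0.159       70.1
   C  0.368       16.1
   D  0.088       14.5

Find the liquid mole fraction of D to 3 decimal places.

x_D = 0.147

Raoult's law: Kᵢ = Pᵢˢᵃᵗ/P = Pᵢˢᵃᵗ/43.0.
  K_A = 159.8/43.0 = 3.71628, K_B = 70.1/43.0 = 1.63023, K_C = 16.1/43.0 = 0.37442, K_D = 14.5/43.0 = 0.33721
Material balance + equilibrium reduce to Σ zᵢ(Kᵢ−1)/(1+V/F(Kᵢ−1)) = 0.
Feasibility: ΣzᵢKᵢ = 1.857, Σzᵢ/Kᵢ = 1.445 — both > 1, two phases present.
Newton iteration, V/F⁰ = 0.58:
  V/F = 0.580: g = 0.0234, g' = -0.919 → V/F = 0.605
Converged at V/F = 0.605.
Compositions from xᵢ = zᵢ/(1+V/F(Kᵢ−1)), yᵢ = Kᵢxᵢ:
  A: x = 0.146, y = 0.541
  B: x = 0.115, y = 0.188
  C: x = 0.592, y = 0.222
  D: x = 0.147, y = 0.050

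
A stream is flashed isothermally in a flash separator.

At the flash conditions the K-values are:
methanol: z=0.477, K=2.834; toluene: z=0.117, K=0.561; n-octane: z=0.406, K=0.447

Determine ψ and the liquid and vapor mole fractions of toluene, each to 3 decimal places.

ψ = 0.616, x_toluene = 0.160, y_toluene = 0.090

Let ψ = V/F and solve Σ zᵢ(Kᵢ−1)/(1+ψ(Kᵢ−1)) = 0.
Check two-phase: ΣzᵢKᵢ = 1.599 > 1 and Σzᵢ/Kᵢ = 1.285 > 1, so g(0) = 0.599 > 0 and g(1) = -0.285 < 0.
Newton iteration, ψ⁰ = 0.52:
  ψ = 0.520: g = 0.0661, g' = -0.703 → ψ = 0.614
  ψ = 0.614: g = 0.0012, g' = -0.682 → ψ = 0.616
Converged at ψ = 0.616.
Compositions from xᵢ = zᵢ/(1+ψ(Kᵢ−1)), yᵢ = Kᵢxᵢ:
  methanol: x = 0.224, y = 0.635
  toluene: x = 0.160, y = 0.090
  n-octane: x = 0.616, y = 0.275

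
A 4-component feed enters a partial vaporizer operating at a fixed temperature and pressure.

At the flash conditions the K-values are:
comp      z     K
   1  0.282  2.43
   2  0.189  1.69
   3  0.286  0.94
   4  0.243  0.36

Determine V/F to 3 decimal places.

Material balance + equilibrium reduce to Σ zᵢ(Kᵢ−1)/(1+V/F(Kᵢ−1)) = 0.
Feasibility: ΣzᵢKᵢ = 1.361, Σzᵢ/Kᵢ = 1.207 — both > 1, two phases present.
Newton iteration, V/F⁰ = 0.5:
  V/F = 0.500: g = 0.0857, g' = -0.462 → V/F = 0.685
  V/F = 0.685: g = -0.0028, g' = -0.506 → V/F = 0.680
Converged at V/F = 0.680.

V/F = 0.680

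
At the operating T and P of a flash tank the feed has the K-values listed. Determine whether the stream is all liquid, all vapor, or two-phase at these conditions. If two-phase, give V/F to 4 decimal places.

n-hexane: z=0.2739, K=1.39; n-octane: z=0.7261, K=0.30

ΣzᵢKᵢ = 0.5986; Σzᵢ/Kᵢ = 2.6174.
Since ΣzᵢKᵢ < 1 the mixture is below its bubble point — single liquid phase.

all liquid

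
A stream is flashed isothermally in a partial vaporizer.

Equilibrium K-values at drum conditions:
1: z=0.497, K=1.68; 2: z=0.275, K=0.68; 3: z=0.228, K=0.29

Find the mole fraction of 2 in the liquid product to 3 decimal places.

x_2 = 0.298

Let ψ = V/F and solve Σ zᵢ(Kᵢ−1)/(1+ψ(Kᵢ−1)) = 0.
g(0) = ΣzᵢKᵢ − 1 = 0.088 and g(1) = 1 − Σzᵢ/Kᵢ = -0.486, so a root lies in (0, 1).
Iterate (Newton) starting at ψ = 0.49:
  ψ = 0.490: g = -0.0991, g' = -0.439 → ψ = 0.264
  ψ = 0.264: g = -0.0089, g' = -0.373 → ψ = 0.240
Converged at ψ = 0.240.
Compositions from xᵢ = zᵢ/(1+ψ(Kᵢ−1)), yᵢ = Kᵢxᵢ:
  1: x = 0.427, y = 0.718
  2: x = 0.298, y = 0.203
  3: x = 0.275, y = 0.080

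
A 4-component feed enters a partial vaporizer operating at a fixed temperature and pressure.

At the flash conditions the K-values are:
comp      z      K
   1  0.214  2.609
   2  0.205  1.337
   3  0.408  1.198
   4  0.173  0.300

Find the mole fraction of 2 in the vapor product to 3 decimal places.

y_2 = 0.216

Iterate (Newton) starting at β = 0.48:
  β = 0.480: g = 0.1451, g' = -0.399 → β = 0.844
  β = 0.844: g = -0.0266, g' = -0.631 → β = 0.801
  β = 0.801: g = -0.0013, g' = -0.572 → β = 0.799
Converged at β = 0.799.
Compositions from xᵢ = zᵢ/(1+β(Kᵢ−1)), yᵢ = Kᵢxᵢ:
  1: x = 0.094, y = 0.244
  2: x = 0.162, y = 0.216
  3: x = 0.352, y = 0.422
  4: x = 0.393, y = 0.118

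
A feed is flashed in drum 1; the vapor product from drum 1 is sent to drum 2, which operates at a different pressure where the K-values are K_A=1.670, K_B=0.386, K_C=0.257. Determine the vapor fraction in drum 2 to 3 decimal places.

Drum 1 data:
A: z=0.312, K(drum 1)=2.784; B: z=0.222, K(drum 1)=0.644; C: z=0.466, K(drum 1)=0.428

V/F (drum 2) = 0.311

Drum 1:
Material balance + equilibrium reduce to Σ zᵢ(Kᵢ−1)/(1+ψ₁(Kᵢ−1)) = 0.
g(0) = ΣzᵢKᵢ − 1 = 0.211 and g(1) = 1 − Σzᵢ/Kᵢ = -0.546, so a root lies in (0, 1).
Newton iteration, ψ₁⁰ = 0.5:
  ψ₁ = 0.500: g = -0.1753, g' = -0.618 → ψ₁ = 0.216
  ψ₁ = 0.216: g = 0.0117, g' = -0.748 → ψ₁ = 0.232
Converged at ψ₁ = 0.232.
Drum-1 compositions:
  A: x = 0.221, y = 0.614
  B: x = 0.242, y = 0.156
  C: x = 0.537, y = 0.230
Drum-2 feed = drum-1 vapor: z₂ = (0.6141, 0.1559, 0.2300).
Drum 2:
Let ψ₂ = V/F and solve Σ zᵢ(Kᵢ−1)/(1+ψ₂(Kᵢ−1)) = 0.
g(0) = ΣzᵢKᵢ − 1 = 0.145 and g(1) = 1 − Σzᵢ/Kᵢ = -0.666, so a root lies in (0, 1).
Newton iteration, ψ₂⁰ = 0.32:
  ψ₂ = 0.320: g = -0.0045, g' = -0.496 → ψ₂ = 0.311
Converged at ψ₂ = 0.311.
  A: x = 0.508, y = 0.849
  B: x = 0.193, y = 0.074
  C: x = 0.299, y = 0.077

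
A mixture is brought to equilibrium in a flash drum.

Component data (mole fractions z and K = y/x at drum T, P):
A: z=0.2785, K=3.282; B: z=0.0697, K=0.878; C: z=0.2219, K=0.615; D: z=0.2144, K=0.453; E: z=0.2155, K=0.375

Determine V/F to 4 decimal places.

Material balance + equilibrium reduce to Σ zᵢ(Kᵢ−1)/(1+V/F(Kᵢ−1)) = 0.
Check two-phase: ΣzᵢKᵢ = 1.2896 > 1 and Σzᵢ/Kᵢ = 1.5730 > 1, so g(0) = 0.2896 > 0 and g(1) = -0.5730 < 0.
Iterate (Newton) starting at V/F = 0.5:
  V/F = 0.5000: g = -0.17535, g' = -0.6677 → V/F = 0.2374
  V/F = 0.2374: g = 0.01653, g' = -0.8519 → V/F = 0.2568
  V/F = 0.2568: g = 0.00027, g' = -0.8245 → V/F = 0.2571
Converged at V/F = 0.2571.

V/F = 0.2571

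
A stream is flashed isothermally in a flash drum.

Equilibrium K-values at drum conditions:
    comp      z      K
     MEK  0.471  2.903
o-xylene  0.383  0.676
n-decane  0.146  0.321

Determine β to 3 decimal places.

β = 0.755

Material balance + equilibrium reduce to Σ zᵢ(Kᵢ−1)/(1+β(Kᵢ−1)) = 0.
Check two-phase: ΣzᵢKᵢ = 1.673 > 1 and Σzᵢ/Kᵢ = 1.184 > 1, so g(0) = 0.673 > 0 and g(1) = -0.184 < 0.
Newton–Raphson from β = 0.5:
  β = 0.500: g = 0.1611, g' = -0.659 → β = 0.744
  β = 0.744: g = 0.0070, g' = -0.637 → β = 0.755
Converged at β = 0.755.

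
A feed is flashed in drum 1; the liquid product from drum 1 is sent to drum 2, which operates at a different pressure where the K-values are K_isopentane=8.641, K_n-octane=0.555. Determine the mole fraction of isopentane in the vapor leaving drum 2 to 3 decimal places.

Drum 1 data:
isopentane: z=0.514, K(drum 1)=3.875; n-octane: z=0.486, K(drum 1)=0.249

Drum 1:
Let ψ₁ = V/F and solve Σ zᵢ(Kᵢ−1)/(1+ψ₁(Kᵢ−1)) = 0.
Feasibility: ΣzᵢKᵢ = 2.113, Σzᵢ/Kᵢ = 2.084 — both > 1, two phases present.
Binary case is linear: z₁(K₁−1)(1+ψ₁(K₂−1)) + z₂(K₂−1)(1+ψ₁(K₁−1)) = 0
⇒ ψ₁ = [z₁(K₁−1)+z₂(K₂−1)] / [−(K₁−1)(K₂−1)] = 1.1128/2.1591 = 0.515
Drum-1 compositions:
  isopentane: x = 0.207, y = 0.803
  n-octane: x = 0.793, y = 0.197
Drum-2 feed = drum-1 liquid: z₂ = (0.2071, 0.7929).
Drum 2:
Let ψ₂ = V/F and solve Σ zᵢ(Kᵢ−1)/(1+ψ₂(Kᵢ−1)) = 0.
Feasibility: ΣzᵢKᵢ = 2.230, Σzᵢ/Kᵢ = 1.453 — both > 1, two phases present.
Binary case is linear: z₁(K₁−1)(1+ψ₂(K₂−1)) + z₂(K₂−1)(1+ψ₂(K₁−1)) = 0
⇒ ψ₂ = [z₁(K₁−1)+z₂(K₂−1)] / [−(K₁−1)(K₂−1)] = 1.2297/3.4002 = 0.362
  isopentane: x = 0.055, y = 0.476
  n-octane: x = 0.945, y = 0.524

y_isopentane (drum 2) = 0.476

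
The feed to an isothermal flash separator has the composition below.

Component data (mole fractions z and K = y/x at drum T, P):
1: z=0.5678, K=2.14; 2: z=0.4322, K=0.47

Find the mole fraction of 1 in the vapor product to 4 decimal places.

y_1 = 0.6792

Let ψ = V/F and solve Σ zᵢ(Kᵢ−1)/(1+ψ(Kᵢ−1)) = 0.
g(0) = ΣzᵢKᵢ − 1 = 0.4182 and g(1) = 1 − Σzᵢ/Kᵢ = -0.1849, so a root lies in (0, 1).
Newton–Raphson from ψ = 0.5:
  ψ = 0.5000: g = 0.10063, g' = -0.5241 → ψ = 0.6920
  ψ = 0.6920: g = 0.00010, g' = -0.5334 → ψ = 0.6922
Converged at ψ = 0.6922.
Compositions from xᵢ = zᵢ/(1+ψ(Kᵢ−1)), yᵢ = Kᵢxᵢ:
  1: x = 0.3174, y = 0.6792
  2: x = 0.6826, y = 0.3208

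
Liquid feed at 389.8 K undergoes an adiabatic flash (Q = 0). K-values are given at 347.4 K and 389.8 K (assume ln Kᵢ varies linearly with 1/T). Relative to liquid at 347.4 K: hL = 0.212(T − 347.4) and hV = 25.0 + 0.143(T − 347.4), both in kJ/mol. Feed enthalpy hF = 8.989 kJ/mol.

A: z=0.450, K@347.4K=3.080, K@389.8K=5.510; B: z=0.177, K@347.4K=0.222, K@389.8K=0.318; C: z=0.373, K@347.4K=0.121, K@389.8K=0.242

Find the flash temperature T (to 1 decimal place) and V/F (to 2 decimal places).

T = 353.8 K, V/F = 0.31

Adiabatic flash: solve Rachford–Rice at each trial T, then check hF = ψ·hV(T) + (1−ψ)·hL(T).
  T = 347.4 K: K = (3.080, 0.222, 0.121), RR gives ψ = 0.267, H_out = 6.668 kJ/mol
  T = 389.8 K: K = (5.510, 0.318, 0.242), RR gives ψ = 0.491, H_out = 19.821 kJ/mol
  T = 368.6 K: K = (4.189, 0.268, 0.175), RR gives ψ = 0.393, H_out = 13.736 kJ/mol
  T = 358.0 K: K = (3.608, 0.245, 0.146), RR gives ψ = 0.336, H_out = 10.398 kJ/mol
  T = 352.7 K: K = (3.338, 0.233, 0.133), RR gives ψ = 0.303, H_out = 8.596 kJ/mol
  T = 355.4 K: K = (3.474, 0.239, 0.140), RR gives ψ = 0.320, H_out = 9.528 kJ/mol
  T = 354.0 K: K = (3.403, 0.236, 0.136), RR gives ψ = 0.312, H_out = 9.048 kJ/mol
Linear interpolation between T = 352.7 (H_out = 8.596) and T = 354.0 (H_out = 9.048) on hF = 8.989 gives T ≈ 353.8 K, at which ψ = 0.31.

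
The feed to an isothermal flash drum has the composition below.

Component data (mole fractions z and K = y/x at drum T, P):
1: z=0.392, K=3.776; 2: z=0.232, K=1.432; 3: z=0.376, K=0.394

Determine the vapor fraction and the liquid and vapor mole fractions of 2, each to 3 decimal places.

Rachford–Rice: g(ψ) = Σ zᵢ(Kᵢ−1)/(1+ψ(Kᵢ−1)) = 0.
Feasibility: ΣzᵢKᵢ = 1.961, Σzᵢ/Kᵢ = 1.220 — both > 1, two phases present.
Newton iteration, ψ⁰ = 0.58:
  ψ = 0.580: g = 0.1457, g' = -0.799 → ψ = 0.762
  ψ = 0.762: g = 0.0011, g' = -0.813 → ψ = 0.764
Converged at ψ = 0.764.
Compositions from xᵢ = zᵢ/(1+ψ(Kᵢ−1)), yᵢ = Kᵢxᵢ:
  1: x = 0.126, y = 0.474
  2: x = 0.174, y = 0.250
  3: x = 0.700, y = 0.276

ψ = 0.764, x_2 = 0.174, y_2 = 0.250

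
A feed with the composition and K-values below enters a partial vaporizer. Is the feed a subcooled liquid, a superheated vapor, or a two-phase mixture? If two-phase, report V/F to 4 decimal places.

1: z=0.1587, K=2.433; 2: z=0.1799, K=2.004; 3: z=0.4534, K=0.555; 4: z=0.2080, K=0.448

two-phase, V/F = 0.1552

ΣzᵢKᵢ = 1.0915; Σzᵢ/Kᵢ = 1.4362.
Both exceed 1, so a two-phase solution exists.
Rachford–Rice: g(ψ) = Σ zᵢ(Kᵢ−1)/(1+ψ(Kᵢ−1)) = 0.
Newton–Raphson from ψ = 0.61:
  ψ = 0.6100: g = -0.21668, g' = -0.4757 → ψ = 0.1545
  ψ = 0.1545: g = 0.00035, g' = -0.5336 → ψ = 0.1552
Converged at ψ = 0.1552.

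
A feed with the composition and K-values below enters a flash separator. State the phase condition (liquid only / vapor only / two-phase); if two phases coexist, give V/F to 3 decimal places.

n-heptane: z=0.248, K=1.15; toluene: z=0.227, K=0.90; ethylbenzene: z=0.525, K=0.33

ΣzᵢKᵢ = 0.663; Σzᵢ/Kᵢ = 2.059.
Since ΣzᵢKᵢ < 1 the mixture is below its bubble point — single liquid phase.

liquid only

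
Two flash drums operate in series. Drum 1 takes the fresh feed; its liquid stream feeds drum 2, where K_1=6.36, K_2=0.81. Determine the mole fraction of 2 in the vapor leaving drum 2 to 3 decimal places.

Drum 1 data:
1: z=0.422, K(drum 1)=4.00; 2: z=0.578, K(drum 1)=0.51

y_2 (drum 2) = 0.782

Drum 1:
Material balance + equilibrium reduce to Σ zᵢ(Kᵢ−1)/(1+ψ₁(Kᵢ−1)) = 0.
g(0) = ΣzᵢKᵢ − 1 = 0.983 and g(1) = 1 − Σzᵢ/Kᵢ = -0.239, so a root lies in (0, 1).
Newton–Raphson from ψ₁ = 0.5:
  ψ₁ = 0.500: g = 0.1313, g' = -0.851 → ψ₁ = 0.654
  ψ₁ = 0.654: g = 0.0105, g' = -0.733 → ψ₁ = 0.668
  ψ₁ = 0.668: g = 0.0000, g' = -0.727 → ψ₁ = 0.669
Converged at ψ₁ = 0.669.
Drum-1 compositions:
  1: x = 0.140, y = 0.562
  2: x = 0.860, y = 0.438
Drum-2 feed = drum-1 liquid: z₂ = (0.1404, 0.8596).
Drum 2:
Material balance + equilibrium reduce to Σ zᵢ(Kᵢ−1)/(1+ψ₂(Kᵢ−1)) = 0.
g(0) = ΣzᵢKᵢ − 1 = 0.589 and g(1) = 1 − Σzᵢ/Kᵢ = -0.083, so a root lies in (0, 1).
Binary case is linear: z₁(K₁−1)(1+ψ₂(K₂−1)) + z₂(K₂−1)(1+ψ₂(K₁−1)) = 0
⇒ ψ₂ = [z₁(K₁−1)+z₂(K₂−1)] / [−(K₁−1)(K₂−1)] = 0.5892/1.0184 = 0.579
  1: x = 0.034, y = 0.218
  2: x = 0.966, y = 0.782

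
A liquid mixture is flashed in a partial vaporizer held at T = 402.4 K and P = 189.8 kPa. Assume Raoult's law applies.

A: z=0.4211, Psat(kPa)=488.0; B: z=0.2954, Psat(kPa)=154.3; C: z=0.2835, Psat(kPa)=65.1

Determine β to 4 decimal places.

β = 0.5527

Raoult's law: Kᵢ = Pᵢˢᵃᵗ/P = Pᵢˢᵃᵗ/189.8.
  K_A = 488.0/189.8 = 2.571128, K_B = 154.3/189.8 = 0.812961, K_C = 65.1/189.8 = 0.342993
Let β = V/F and solve Σ zᵢ(Kᵢ−1)/(1+β(Kᵢ−1)) = 0.
Feasibility: ΣzᵢKᵢ = 1.4201, Σzᵢ/Kᵢ = 1.3537 — both > 1, two phases present.
Iterate (Newton) starting at β = 0.46:
  β = 0.4600: g = 0.05666, g' = -0.6140 → β = 0.5523
  β = 0.5523: g = 0.00028, g' = -0.6123 → β = 0.5527
Converged at β = 0.5527.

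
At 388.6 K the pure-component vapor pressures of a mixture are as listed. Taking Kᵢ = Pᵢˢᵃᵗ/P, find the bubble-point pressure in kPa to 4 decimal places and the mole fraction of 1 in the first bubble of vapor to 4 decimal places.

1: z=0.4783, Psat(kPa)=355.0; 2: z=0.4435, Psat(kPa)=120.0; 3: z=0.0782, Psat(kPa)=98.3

At the bubble point ψ → 0, so ΣzᵢKᵢ = 1 with Kᵢ = Pᵢˢᵃᵗ/P ⇒ P = ΣzᵢPᵢˢᵃᵗ.
P = 0.4783·355.0 + 0.4435·120.0 + 0.0782·98.3 = 230.7036 kPa
yᵢ = zᵢPᵢˢᵃᵗ/P ⇒ y_1 = 0.4783·355.0/230.7036 = 0.7360

Pbub = 230.7036 kPa, y_1 = 0.7360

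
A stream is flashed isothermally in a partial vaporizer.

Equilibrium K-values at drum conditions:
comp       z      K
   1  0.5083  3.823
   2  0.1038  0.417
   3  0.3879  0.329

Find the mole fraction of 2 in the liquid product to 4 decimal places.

Rachford–Rice: g(ψ) = Σ zᵢ(Kᵢ−1)/(1+ψ(Kᵢ−1)) = 0.
g(0) = ΣzᵢKᵢ − 1 = 1.1141 and g(1) = 1 − Σzᵢ/Kᵢ = -0.5609, so a root lies in (0, 1).
Newton iteration, ψ⁰ = 0.5:
  ψ = 0.5000: g = 0.11793, g' = -1.1624 → ψ = 0.6015
  ψ = 0.6015: g = 0.00227, g' = -1.1312 → ψ = 0.6035
Converged at ψ = 0.6035.
Compositions from xᵢ = zᵢ/(1+ψ(Kᵢ−1)), yᵢ = Kᵢxᵢ:
  1: x = 0.1880, y = 0.7188
  2: x = 0.1601, y = 0.0668
  3: x = 0.6518, y = 0.2145

x_2 = 0.1601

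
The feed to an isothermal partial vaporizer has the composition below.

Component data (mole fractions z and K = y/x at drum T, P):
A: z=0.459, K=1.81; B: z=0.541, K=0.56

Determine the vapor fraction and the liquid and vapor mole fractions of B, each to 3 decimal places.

Rachford–Rice: g(ψ) = Σ zᵢ(Kᵢ−1)/(1+ψ(Kᵢ−1)) = 0.
Check two-phase: ΣzᵢKᵢ = 1.134 > 1 and Σzᵢ/Kᵢ = 1.220 > 1, so g(0) = 0.134 > 0 and g(1) = -0.220 < 0.
Iterate (Newton) starting at ψ = 0.39:
  ψ = 0.390: g = -0.0048, g' = -0.327 → ψ = 0.375
Converged at ψ = 0.375.
Compositions from xᵢ = zᵢ/(1+ψ(Kᵢ−1)), yᵢ = Kᵢxᵢ:
  A: x = 0.352, y = 0.637
  B: x = 0.648, y = 0.363

ψ = 0.375, x_B = 0.648, y_B = 0.363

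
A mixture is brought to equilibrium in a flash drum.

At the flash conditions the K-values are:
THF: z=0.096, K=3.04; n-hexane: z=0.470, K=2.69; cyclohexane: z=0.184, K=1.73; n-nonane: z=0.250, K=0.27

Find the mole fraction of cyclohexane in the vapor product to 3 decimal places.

Material balance + equilibrium reduce to Σ zᵢ(Kᵢ−1)/(1+ψ(Kᵢ−1)) = 0.
Check two-phase: ΣzᵢKᵢ = 1.942 > 1 and Σzᵢ/Kᵢ = 1.239 > 1, so g(0) = 0.942 > 0 and g(1) = -0.239 < 0.
Newton–Raphson from ψ = 0.5:
  ψ = 0.500: g = 0.3385, g' = -0.875 → ψ = 0.887
  ψ = 0.887: g = -0.0482, g' = -1.373 → ψ = 0.852
  ψ = 0.852: g = -0.0023, g' = -1.247 → ψ = 0.850
Converged at ψ = 0.850.
Compositions from xᵢ = zᵢ/(1+ψ(Kᵢ−1)), yᵢ = Kᵢxᵢ:
  THF: x = 0.035, y = 0.107
  n-hexane: x = 0.193, y = 0.519
  cyclohexane: x = 0.114, y = 0.196
  n-nonane: x = 0.658, y = 0.178

y_cyclohexane = 0.196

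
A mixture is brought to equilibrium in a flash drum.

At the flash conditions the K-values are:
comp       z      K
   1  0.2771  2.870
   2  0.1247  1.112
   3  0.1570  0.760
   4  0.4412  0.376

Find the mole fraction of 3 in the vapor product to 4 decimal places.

Material balance + equilibrium reduce to Σ zᵢ(Kᵢ−1)/(1+β(Kᵢ−1)) = 0.
Feasibility: ΣzᵢKᵢ = 1.2192, Σzᵢ/Kᵢ = 1.5887 — both > 1, two phases present.
Newton–Raphson from β = 0.5:
  β = 0.5000: g = -0.16196, g' = -0.6348 → β = 0.2449
  β = 0.2449: g = 0.00402, g' = -0.7069 → β = 0.2506
Converged at β = 0.2506.
Compositions from xᵢ = zᵢ/(1+β(Kᵢ−1)), yᵢ = Kᵢxᵢ:
  1: x = 0.1887, y = 0.5415
  2: x = 0.1213, y = 0.1349
  3: x = 0.1670, y = 0.1270
  4: x = 0.5230, y = 0.1966

y_3 = 0.1270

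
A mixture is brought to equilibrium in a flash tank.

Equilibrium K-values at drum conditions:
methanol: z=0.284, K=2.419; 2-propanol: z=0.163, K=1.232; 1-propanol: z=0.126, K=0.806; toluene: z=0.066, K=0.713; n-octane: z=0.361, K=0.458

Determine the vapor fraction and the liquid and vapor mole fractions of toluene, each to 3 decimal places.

Let ψ = V/F and solve Σ zᵢ(Kᵢ−1)/(1+ψ(Kᵢ−1)) = 0.
Feasibility: ΣzᵢKᵢ = 1.202, Σzᵢ/Kᵢ = 1.287 — both > 1, two phases present.
Newton iteration, ψ⁰ = 0.5:
  ψ = 0.500: g = -0.0480, g' = -0.415 → ψ = 0.385
  ψ = 0.385: g = 0.0005, g' = -0.428 → ψ = 0.386
Converged at ψ = 0.386.
Compositions from xᵢ = zᵢ/(1+ψ(Kᵢ−1)), yᵢ = Kᵢxᵢ:
  methanol: x = 0.184, y = 0.444
  2-propanol: x = 0.150, y = 0.184
  1-propanol: x = 0.136, y = 0.110
  toluene: x = 0.074, y = 0.053
  n-octane: x = 0.456, y = 0.209

ψ = 0.386, x_toluene = 0.074, y_toluene = 0.053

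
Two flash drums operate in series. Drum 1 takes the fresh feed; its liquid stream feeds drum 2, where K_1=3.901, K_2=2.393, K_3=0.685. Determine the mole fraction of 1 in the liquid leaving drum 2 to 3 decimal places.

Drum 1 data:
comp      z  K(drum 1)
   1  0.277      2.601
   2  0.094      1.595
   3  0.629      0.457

x_1 (drum 2) = 0.074

Drum 1:
Let ψ₁ = V/F and solve Σ zᵢ(Kᵢ−1)/(1+ψ₁(Kᵢ−1)) = 0.
g(0) = ΣzᵢKᵢ − 1 = 0.158 and g(1) = 1 − Σzᵢ/Kᵢ = -0.542, so a root lies in (0, 1).
Iterate (Newton) starting at ψ₁ = 0.31:
  ψ₁ = 0.310: g = -0.0671, g' = -0.609 → ψ₁ = 0.200
  ψ₁ = 0.200: g = 0.0028, g' = -0.667 → ψ₁ = 0.204
Converged at ψ₁ = 0.204.
Drum-1 compositions:
  1: x = 0.209, y = 0.543
  2: x = 0.084, y = 0.134
  3: x = 0.707, y = 0.323
Drum-2 feed = drum-1 liquid: z₂ = (0.2088, 0.0838, 0.7074).
Drum 2:
Let ψ₂ = V/F and solve Σ zᵢ(Kᵢ−1)/(1+ψ₂(Kᵢ−1)) = 0.
g(0) = ΣzᵢKᵢ − 1 = 0.500 and g(1) = 1 − Σzᵢ/Kᵢ = -0.121, so a root lies in (0, 1).
Iterate (Newton) starting at ψ₂ = 0.5:
  ψ₂ = 0.500: g = 0.0515, g' = -0.448 → ψ₂ = 0.615
  ψ₂ = 0.615: g = 0.0041, g' = -0.382 → ψ₂ = 0.626
Converged at ψ₂ = 0.626.
  1: x = 0.074, y = 0.289
  2: x = 0.045, y = 0.107
  3: x = 0.881, y = 0.604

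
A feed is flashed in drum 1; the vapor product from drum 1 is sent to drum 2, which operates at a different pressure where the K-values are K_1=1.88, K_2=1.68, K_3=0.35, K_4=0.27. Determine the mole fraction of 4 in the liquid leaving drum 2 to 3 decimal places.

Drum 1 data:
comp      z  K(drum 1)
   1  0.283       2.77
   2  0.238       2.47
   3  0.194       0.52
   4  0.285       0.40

x_4 (drum 2) = 0.306

Drum 1:
Newton iteration, ψ₁⁰ = 0.5:
  ψ₁ = 0.500: g = 0.1006, g' = -0.707 → ψ₁ = 0.642
  ψ₁ = 0.642: g = 0.0016, g' = -0.695 → ψ₁ = 0.644
Converged at ψ₁ = 0.644.
Drum-1 compositions:
  1: x = 0.132, y = 0.366
  2: x = 0.122, y = 0.302
  3: x = 0.281, y = 0.146
  4: x = 0.465, y = 0.186
Drum-2 feed = drum-1 vapor: z₂ = (0.3662, 0.3019, 0.1461, 0.1859).
Drum 2:
Let ψ₂ = V/F and solve Σ zᵢ(Kᵢ−1)/(1+ψ₂(Kᵢ−1)) = 0.
Check two-phase: ΣzᵢKᵢ = 1.297 > 1 and Σzᵢ/Kᵢ = 1.480 > 1, so g(0) = 0.297 > 0 and g(1) = -0.480 < 0.
Newton–Raphson from ψ₂ = 0.36:
  ψ₂ = 0.360: g = 0.1016, g' = -0.541 → ψ₂ = 0.548
  ψ₂ = 0.548: g = -0.0066, g' = -0.627 → ψ₂ = 0.537
Converged at ψ₂ = 0.537.
  1: x = 0.249, y = 0.467
  2: x = 0.221, y = 0.371
  3: x = 0.224, y = 0.079
  4: x = 0.306, y = 0.083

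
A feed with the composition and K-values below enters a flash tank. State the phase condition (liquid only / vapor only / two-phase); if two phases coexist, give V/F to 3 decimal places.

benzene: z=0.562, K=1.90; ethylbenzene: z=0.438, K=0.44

ΣzᵢKᵢ = 1.261; Σzᵢ/Kᵢ = 1.291.
Both exceed 1, so a two-phase solution exists.
Rachford–Rice: g(ψ) = Σ zᵢ(Kᵢ−1)/(1+ψ(Kᵢ−1)) = 0.
Binary case is linear: z₁(K₁−1)(1+ψ(K₂−1)) + z₂(K₂−1)(1+ψ(K₁−1)) = 0
⇒ ψ = [z₁(K₁−1)+z₂(K₂−1)] / [−(K₁−1)(K₂−1)] = 0.2605/0.5040 = 0.517

two-phase, V/F = 0.517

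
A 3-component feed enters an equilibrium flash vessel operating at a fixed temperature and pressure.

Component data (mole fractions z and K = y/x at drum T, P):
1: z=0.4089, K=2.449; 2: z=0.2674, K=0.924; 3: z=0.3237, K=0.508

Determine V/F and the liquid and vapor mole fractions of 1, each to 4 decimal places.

V/F = 0.7752, x_1 = 0.1926, y_1 = 0.4716

Material balance + equilibrium reduce to Σ zᵢ(Kᵢ−1)/(1+V/F(Kᵢ−1)) = 0.
g(0) = ΣzᵢKᵢ − 1 = 0.4129 and g(1) = 1 − Σzᵢ/Kᵢ = -0.0936, so a root lies in (0, 1).
Newton iteration, V/F⁰ = 0.51:
  V/F = 0.5100: g = 0.10696, g' = -0.4252 → V/F = 0.7616
  V/F = 0.7616: g = 0.00541, g' = -0.3962 → V/F = 0.7752
Converged at V/F = 0.7752.
Compositions from xᵢ = zᵢ/(1+V/F(Kᵢ−1)), yᵢ = Kᵢxᵢ:
  1: x = 0.1926, y = 0.4716
  2: x = 0.2841, y = 0.2625
  3: x = 0.5233, y = 0.2658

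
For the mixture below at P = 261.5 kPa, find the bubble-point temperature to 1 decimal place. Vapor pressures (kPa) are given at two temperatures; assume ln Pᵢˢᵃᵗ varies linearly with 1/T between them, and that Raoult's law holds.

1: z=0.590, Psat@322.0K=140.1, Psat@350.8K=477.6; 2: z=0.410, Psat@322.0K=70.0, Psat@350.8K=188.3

Bubble-point temperature: ΣzᵢPᵢˢᵃᵗ(T) = P. Interpolate ln Pᵢˢᵃᵗ = aᵢ + bᵢ/T.
  T = 322.0 K: ΣzᵢPᵢˢᵃᵗ = 111.36 kPa
  T = 350.8 K: ΣzᵢPᵢˢᵃᵗ = 358.99 kPa
  T = 336.4 K: ΣzᵢPᵢˢᵃᵗ = 204.76 kPa
  T = 343.6 K: ΣzᵢPᵢˢᵃᵗ = 272.64 kPa
  T = 340.0 K: ΣzᵢPᵢˢᵃᵗ = 236.61 kPa
  T = 341.8 K: ΣzᵢPᵢˢᵃᵗ = 254.08 kPa
Interpolating between 341.8 K and 343.6 K gives T ≈ 342.5 K.

T = 342.5 K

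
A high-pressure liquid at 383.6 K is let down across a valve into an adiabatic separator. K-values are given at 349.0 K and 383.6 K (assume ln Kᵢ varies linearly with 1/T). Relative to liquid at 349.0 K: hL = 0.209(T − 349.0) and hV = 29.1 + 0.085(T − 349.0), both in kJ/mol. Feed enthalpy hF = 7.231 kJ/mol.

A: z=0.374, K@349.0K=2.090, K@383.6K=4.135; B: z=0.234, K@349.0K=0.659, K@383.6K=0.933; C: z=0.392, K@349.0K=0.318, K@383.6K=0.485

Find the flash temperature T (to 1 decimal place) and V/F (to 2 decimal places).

T = 353.7 K, V/F = 0.22

Adiabatic flash: solve Rachford–Rice at each trial T, then check hF = ψ·hV(T) + (1−ψ)·hL(T).
  T = 349.0 K: K = (2.090, 0.659, 0.318), RR gives ψ = 0.097, H_out = 2.817 kJ/mol
  T = 383.6 K: K = (4.135, 0.933, 0.485), RR gives ψ = 0.757, H_out = 26.021 kJ/mol
  T = 366.3 K: K = (2.988, 0.791, 0.397), RR gives ψ = 0.470, H_out = 16.278 kJ/mol
  T = 357.6 K: K = (2.507, 0.723, 0.356), RR gives ψ = 0.307, H_out = 10.394 kJ/mol
  T = 353.3 K: K = (2.292, 0.691, 0.337), RR gives ψ = 0.211, H_out = 6.917 kJ/mol
  T = 355.5 K: K = (2.400, 0.707, 0.346), RR gives ψ = 0.262, H_out = 8.759 kJ/mol
Linear interpolation between T = 353.3 (H_out = 6.917) and T = 355.5 (H_out = 8.759) on hF = 7.231 gives T ≈ 353.7 K, at which ψ = 0.22.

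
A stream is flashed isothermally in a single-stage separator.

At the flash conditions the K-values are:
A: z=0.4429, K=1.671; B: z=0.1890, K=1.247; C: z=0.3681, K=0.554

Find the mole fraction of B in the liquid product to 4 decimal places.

x_B = 0.1607

Rachford–Rice: g(ψ) = Σ zᵢ(Kᵢ−1)/(1+ψ(Kᵢ−1)) = 0.
Check two-phase: ΣzᵢKᵢ = 1.1797 > 1 and Σzᵢ/Kᵢ = 1.0811 > 1, so g(0) = 0.1797 > 0 and g(1) = -0.0811 < 0.
Newton iteration, ψ⁰ = 0.65:
  ψ = 0.6500: g = 0.01596, g' = -0.2505 → ψ = 0.7137
  ψ = 0.7137: g = -0.00020, g' = -0.2571 → ψ = 0.7129
Converged at ψ = 0.7129.
Compositions from xᵢ = zᵢ/(1+ψ(Kᵢ−1)), yᵢ = Kᵢxᵢ:
  A: x = 0.2996, y = 0.5006
  B: x = 0.1607, y = 0.2004
  C: x = 0.5397, y = 0.2990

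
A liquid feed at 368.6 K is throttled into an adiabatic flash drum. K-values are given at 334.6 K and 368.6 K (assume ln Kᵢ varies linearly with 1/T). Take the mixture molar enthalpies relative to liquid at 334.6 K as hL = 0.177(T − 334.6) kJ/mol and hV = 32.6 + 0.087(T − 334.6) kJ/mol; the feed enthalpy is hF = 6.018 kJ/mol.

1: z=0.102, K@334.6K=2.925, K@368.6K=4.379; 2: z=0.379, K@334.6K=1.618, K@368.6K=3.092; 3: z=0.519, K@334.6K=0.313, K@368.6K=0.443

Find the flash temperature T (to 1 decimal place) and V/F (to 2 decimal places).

T = 337.5 K, V/F = 0.17

Adiabatic flash: solve Rachford–Rice at each trial T, then check hF = ψ·hV(T) + (1−ψ)·hL(T).
  T = 334.6 K: K = (2.925, 1.618, 0.313), RR gives ψ = 0.104, H_out = 3.375 kJ/mol
  T = 368.6 K: K = (4.379, 3.092, 0.443), RR gives ψ = 0.638, H_out = 24.878 kJ/mol
  T = 351.6 K: K = (3.614, 2.272, 0.376), RR gives ψ = 0.422, H_out = 16.136 kJ/mol
  T = 343.1 K: K = (3.260, 1.925, 0.344), RR gives ψ = 0.283, H_out = 10.520 kJ/mol
  T = 338.9 K: K = (3.092, 1.769, 0.328), RR gives ψ = 0.200, H_out = 7.216 kJ/mol
  T = 336.8 K: K = (3.010, 1.694, 0.321), RR gives ψ = 0.155, H_out = 5.401 kJ/mol
Linear interpolation between T = 336.8 (H_out = 5.401) and T = 338.9 (H_out = 7.216) on hF = 6.018 gives T ≈ 337.5 K, at which ψ = 0.17.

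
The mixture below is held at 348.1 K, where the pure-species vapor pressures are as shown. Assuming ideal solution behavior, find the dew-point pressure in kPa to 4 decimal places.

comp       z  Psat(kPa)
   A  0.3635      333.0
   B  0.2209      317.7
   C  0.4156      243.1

Pdew = 286.0014 kPa

At the dew point ψ → 1, so Σzᵢ/Kᵢ = 1 with Kᵢ = Pᵢˢᵃᵗ/P ⇒ 1/P = Σzᵢ/Pᵢˢᵃᵗ.
1/P = 0.3635/333.0 + 0.2209/317.7 + 0.4156/243.1 = 0.0034965 ⇒ P = 286.0014 kPa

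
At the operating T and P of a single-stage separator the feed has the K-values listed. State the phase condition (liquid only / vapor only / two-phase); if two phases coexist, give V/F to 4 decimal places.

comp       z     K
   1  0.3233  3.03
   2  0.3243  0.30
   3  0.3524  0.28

ΣzᵢKᵢ = 1.1756; Σzᵢ/Kᵢ = 2.4463.
Both exceed 1, so a two-phase solution exists.
Let ψ = V/F and solve Σ zᵢ(Kᵢ−1)/(1+ψ(Kᵢ−1)) = 0.
Newton iteration, ψ⁰ = 0.5:
  ψ = 0.5000: g = -0.41999, g' = -1.1502 → ψ = 0.1349
  ψ = 0.1349: g = -0.01646, g' = -1.2390 → ψ = 0.1216
  ψ = 0.1216: g = 0.00018, g' = -1.2663 → ψ = 0.1217
Converged at ψ = 0.1217.

two-phase, V/F = 0.1217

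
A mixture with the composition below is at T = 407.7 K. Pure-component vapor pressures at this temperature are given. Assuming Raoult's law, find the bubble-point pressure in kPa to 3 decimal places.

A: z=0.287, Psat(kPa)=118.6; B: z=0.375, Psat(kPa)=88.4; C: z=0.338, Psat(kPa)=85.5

Pbub = 96.087 kPa

At the bubble point ψ → 0, so ΣzᵢKᵢ = 1 with Kᵢ = Pᵢˢᵃᵗ/P ⇒ P = ΣzᵢPᵢˢᵃᵗ.
P = 0.287·118.6 + 0.375·88.4 + 0.338·85.5 = 96.087 kPa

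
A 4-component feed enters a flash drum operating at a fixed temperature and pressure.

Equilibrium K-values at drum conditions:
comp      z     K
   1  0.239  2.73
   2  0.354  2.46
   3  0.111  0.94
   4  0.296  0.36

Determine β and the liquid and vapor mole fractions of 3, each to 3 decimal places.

β = 0.821, x_3 = 0.117, y_3 = 0.110

Rachford–Rice: g(β) = Σ zᵢ(Kᵢ−1)/(1+β(Kᵢ−1)) = 0.
Feasibility: ΣzᵢKᵢ = 1.734, Σzᵢ/Kᵢ = 1.172 — both > 1, two phases present.
Iterate (Newton) starting at β = 0.5:
  β = 0.500: g = 0.2350, g' = -0.720 → β = 0.826
  β = 0.826: g = -0.0046, g' = -0.823 → β = 0.821
Converged at β = 0.821.
Compositions from xᵢ = zᵢ/(1+β(Kᵢ−1)), yᵢ = Kᵢxᵢ:
  1: x = 0.099, y = 0.270
  2: x = 0.161, y = 0.396
  3: x = 0.117, y = 0.110
  4: x = 0.623, y = 0.224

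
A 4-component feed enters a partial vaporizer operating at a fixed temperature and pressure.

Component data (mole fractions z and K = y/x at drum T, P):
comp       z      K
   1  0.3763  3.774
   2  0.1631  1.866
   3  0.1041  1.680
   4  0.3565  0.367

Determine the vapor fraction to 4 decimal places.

Let ψ = V/F and solve Σ zᵢ(Kᵢ−1)/(1+ψ(Kᵢ−1)) = 0.
Check two-phase: ΣzᵢKᵢ = 2.0302 > 1 and Σzᵢ/Kᵢ = 1.2205 > 1, so g(0) = 1.0302 > 0 and g(1) = -0.2205 < 0.
Iterate (Newton) starting at ψ = 0.47:
  ψ = 0.4700: g = 0.28590, g' = -0.9245 → ψ = 0.7793
  ψ = 0.7793: g = 0.01543, g' = -0.9102 → ψ = 0.7962
  ψ = 0.7962: g = -0.00012, g' = -0.9250 → ψ = 0.7961
Converged at ψ = 0.7961.

ψ = 0.7961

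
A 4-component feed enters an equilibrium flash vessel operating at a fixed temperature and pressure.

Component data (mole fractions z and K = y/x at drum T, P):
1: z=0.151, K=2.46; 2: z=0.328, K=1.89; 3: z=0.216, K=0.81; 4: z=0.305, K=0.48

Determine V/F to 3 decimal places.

V/F = 0.680

Rachford–Rice: g(V/F) = Σ zᵢ(Kᵢ−1)/(1+V/F(Kᵢ−1)) = 0.
g(0) = ΣzᵢKᵢ − 1 = 0.313 and g(1) = 1 − Σzᵢ/Kᵢ = -0.137, so a root lies in (0, 1).
Newton iteration, V/F⁰ = 0.68:
  V/F = 0.680: g = -0.0000, g' = -0.390 → V/F = 0.680
Converged at V/F = 0.680.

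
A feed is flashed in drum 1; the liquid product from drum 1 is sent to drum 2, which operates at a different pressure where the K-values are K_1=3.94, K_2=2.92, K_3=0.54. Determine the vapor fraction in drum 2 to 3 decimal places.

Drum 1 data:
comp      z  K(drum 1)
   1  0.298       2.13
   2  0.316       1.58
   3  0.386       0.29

V/F (drum 2) = 0.773

Drum 1:
Let ψ₁ = V/F and solve Σ zᵢ(Kᵢ−1)/(1+ψ₁(Kᵢ−1)) = 0.
Feasibility: ΣzᵢKᵢ = 1.246, Σzᵢ/Kᵢ = 1.671 — both > 1, two phases present.
Newton iteration, ψ₁⁰ = 0.5:
  ψ₁ = 0.500: g = -0.0677, g' = -0.687 → ψ₁ = 0.402
  ψ₁ = 0.402: g = -0.0030, g' = -0.631 → ψ₁ = 0.397
Converged at ψ₁ = 0.397.
Drum-1 compositions:
  1: x = 0.206, y = 0.438
  2: x = 0.257, y = 0.406
  3: x = 0.537, y = 0.156
Drum-2 feed = drum-1 liquid: z₂ = (0.2058, 0.2569, 0.5373).
Drum 2:
Material balance + equilibrium reduce to Σ zᵢ(Kᵢ−1)/(1+ψ₂(Kᵢ−1)) = 0.
g(0) = ΣzᵢKᵢ − 1 = 0.851 and g(1) = 1 − Σzᵢ/Kᵢ = -0.135, so a root lies in (0, 1).
Newton–Raphson from ψ₂ = 0.5:
  ψ₂ = 0.500: g = 0.1756, g' = -0.730 → ψ₂ = 0.741
  ψ₂ = 0.741: g = 0.0192, g' = -0.599 → ψ₂ = 0.773
Converged at ψ₂ = 0.773.
  1: x = 0.063, y = 0.248
  2: x = 0.103, y = 0.302
  3: x = 0.834, y = 0.450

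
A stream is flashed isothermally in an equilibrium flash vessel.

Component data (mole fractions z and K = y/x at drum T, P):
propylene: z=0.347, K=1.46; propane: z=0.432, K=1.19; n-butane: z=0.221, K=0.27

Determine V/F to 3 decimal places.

V/F = 0.342

Material balance + equilibrium reduce to Σ zᵢ(Kᵢ−1)/(1+V/F(Kᵢ−1)) = 0.
g(0) = ΣzᵢKᵢ − 1 = 0.080 and g(1) = 1 − Σzᵢ/Kᵢ = -0.419, so a root lies in (0, 1).
Newton–Raphson from V/F = 0.58:
  V/F = 0.580: g = -0.0799, g' = -0.413 → V/F = 0.386
  V/F = 0.386: g = -0.0127, g' = -0.295 → V/F = 0.343
  V/F = 0.343: g = -0.0004, g' = -0.278 → V/F = 0.342
Converged at V/F = 0.342.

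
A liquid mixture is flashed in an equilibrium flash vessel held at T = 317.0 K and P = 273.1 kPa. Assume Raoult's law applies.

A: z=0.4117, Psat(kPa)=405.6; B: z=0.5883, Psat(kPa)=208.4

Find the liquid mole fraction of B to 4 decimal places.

Raoult's law: Kᵢ = Pᵢˢᵃᵗ/P = Pᵢˢᵃᵗ/273.1.
  K_A = 405.6/273.1 = 1.485170, K_B = 208.4/273.1 = 0.763090
Rachford–Rice: g(ψ) = Σ zᵢ(Kᵢ−1)/(1+ψ(Kᵢ−1)) = 0.
Feasibility: ΣzᵢKᵢ = 1.0604, Σzᵢ/Kᵢ = 1.0482 — both > 1, two phases present.
Newton–Raphson from ψ = 0.5:
  ψ = 0.5000: g = 0.00265, g' = -0.1053 → ψ = 0.5252
Converged at ψ = 0.5252.
Compositions from xᵢ = zᵢ/(1+ψ(Kᵢ−1)), yᵢ = Kᵢxᵢ:
  A: x = 0.3281, y = 0.4873
  B: x = 0.6719, y = 0.5127

x_B = 0.6719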